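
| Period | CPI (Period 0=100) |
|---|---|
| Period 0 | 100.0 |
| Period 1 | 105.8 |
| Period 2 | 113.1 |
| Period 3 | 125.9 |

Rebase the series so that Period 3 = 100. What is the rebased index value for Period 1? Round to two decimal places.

84.03

Rebased(Period 1) = 105.8 / 125.9 × 100 = 84.0349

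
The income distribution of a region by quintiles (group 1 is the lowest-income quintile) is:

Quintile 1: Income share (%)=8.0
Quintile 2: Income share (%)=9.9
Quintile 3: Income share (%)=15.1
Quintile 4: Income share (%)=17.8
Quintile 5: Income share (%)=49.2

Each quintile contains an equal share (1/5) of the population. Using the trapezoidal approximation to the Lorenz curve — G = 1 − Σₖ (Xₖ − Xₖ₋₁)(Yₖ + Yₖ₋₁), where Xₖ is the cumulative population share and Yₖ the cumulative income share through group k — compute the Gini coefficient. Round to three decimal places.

0.361

Cumulative income shares Yₖ: 0.0800, 0.1790, 0.3300, 0.5080, 1.0000
Σ (Xₖ−Xₖ₋₁)(Yₖ+Yₖ₋₁) = (1/5)(0.0800+0.0000) + (1/5)(0.1790+0.0800) + (1/5)(0.3300+0.1790) + (1/5)(0.5080+0.3300) + (1/5)(1.0000+0.5080)
  = 0.0160 + 0.0518 + 0.1018 + 0.1676 + 0.3016 = 0.6388
G = 1 − 0.6388 = 0.3612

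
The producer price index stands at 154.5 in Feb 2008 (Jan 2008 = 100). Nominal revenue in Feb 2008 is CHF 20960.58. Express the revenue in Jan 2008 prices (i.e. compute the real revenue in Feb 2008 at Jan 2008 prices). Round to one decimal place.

13566.7

Real = Nominal ÷ (Index/100) = 20960.58 ÷ (154.5/100)
     = 20960.58 ÷ 1.545 = 13566.7184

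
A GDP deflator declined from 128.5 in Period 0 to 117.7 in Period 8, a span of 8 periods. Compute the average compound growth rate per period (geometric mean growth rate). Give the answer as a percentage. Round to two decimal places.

Growth factor = (117.7/128.5)^(1/8) = (0.915953)^(1/8) = 0.989086
Growth rate = 0.989086 − 1 = -0.010914 = -1.0914%

-1.09%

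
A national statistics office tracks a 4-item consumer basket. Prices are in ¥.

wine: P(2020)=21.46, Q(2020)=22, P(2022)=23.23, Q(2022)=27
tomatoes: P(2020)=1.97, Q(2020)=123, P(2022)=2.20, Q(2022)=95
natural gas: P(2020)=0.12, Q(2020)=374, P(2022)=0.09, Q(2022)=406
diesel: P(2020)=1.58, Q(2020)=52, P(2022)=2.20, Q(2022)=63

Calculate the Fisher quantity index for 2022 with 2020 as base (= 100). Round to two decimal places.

Laspeyres component (base-period weights):
ΣP(2020)Q(2022) = 21.46×27 + 1.97×95 + 0.12×406 + 1.58×63 = 579.42 + 187.15 + 48.72 + 99.54 = 914.83
ΣP(2020)Q(2020) = 21.46×22 + 1.97×123 + 0.12×374 + 1.58×52 = 472.12 + 242.31 + 44.88 + 82.16 = 841.47
L = 914.83 / 841.47 × 100 = 108.7181
Paasche component (current-period weights):
ΣP(2022)Q(2022) = 23.23×27 + 2.20×95 + 0.09×406 + 2.20×63 = 627.21 + 209 + 36.54 + 138.6 = 1011.35
ΣP(2022)Q(2020) = 23.23×22 + 2.20×123 + 0.09×374 + 2.20×52 = 511.06 + 270.6 + 33.66 + 114.4 = 929.72
P = 1011.35 / 929.72 × 100 = 108.7801
Fisher = √(L × P) = √(108.7181 × 108.7801) = 108.7491

108.75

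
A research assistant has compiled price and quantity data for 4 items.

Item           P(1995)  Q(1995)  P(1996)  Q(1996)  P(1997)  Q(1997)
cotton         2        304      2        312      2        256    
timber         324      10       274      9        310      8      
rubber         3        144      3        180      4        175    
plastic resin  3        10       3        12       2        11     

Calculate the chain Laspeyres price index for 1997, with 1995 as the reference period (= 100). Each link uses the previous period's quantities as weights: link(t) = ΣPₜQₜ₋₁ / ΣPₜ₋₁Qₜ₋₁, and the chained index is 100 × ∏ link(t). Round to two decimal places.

100.26

Link 1995→1996:
ΣP(1996)Q(1995) = 2×304 + 274×10 + 3×144 + 3×10 = 608 + 2740 + 432 + 30 = 3810
ΣP(1995)Q(1995) = 2×304 + 324×10 + 3×144 + 3×10 = 608 + 3240 + 432 + 30 = 4310
link = 3810/4310 = 0.883991
Link 1996→1997:
ΣP(1997)Q(1996) = 2×312 + 310×9 + 4×180 + 2×12 = 624 + 2790 + 720 + 24 = 4158
ΣP(1996)Q(1996) = 2×312 + 274×9 + 3×180 + 3×12 = 624 + 2466 + 540 + 36 = 3666
link = 4158/3666 = 1.134206
Chained index = 100 × 0.883991 × 1.134206 = 100.2628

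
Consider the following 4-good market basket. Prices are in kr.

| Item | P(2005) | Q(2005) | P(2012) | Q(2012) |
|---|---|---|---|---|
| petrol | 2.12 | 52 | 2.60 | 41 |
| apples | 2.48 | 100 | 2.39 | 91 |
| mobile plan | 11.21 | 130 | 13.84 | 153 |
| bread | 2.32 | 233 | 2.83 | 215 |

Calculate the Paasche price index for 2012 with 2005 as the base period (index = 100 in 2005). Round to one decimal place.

Paasche price index uses current-period quantities as weights.
ΣP(2012)·Q(2012) = 2.60×41 + 2.39×91 + 13.84×153 + 2.83×215 = 106.6 + 217.49 + 2117.52 + 608.45 = 3050.06
ΣP(2005)·Q(2012) = 2.12×41 + 2.48×91 + 11.21×153 + 2.32×215 = 86.92 + 225.68 + 1715.13 + 498.8 = 2526.53
Index = 3050.06 / 2526.53 × 100 = 120.7213

120.7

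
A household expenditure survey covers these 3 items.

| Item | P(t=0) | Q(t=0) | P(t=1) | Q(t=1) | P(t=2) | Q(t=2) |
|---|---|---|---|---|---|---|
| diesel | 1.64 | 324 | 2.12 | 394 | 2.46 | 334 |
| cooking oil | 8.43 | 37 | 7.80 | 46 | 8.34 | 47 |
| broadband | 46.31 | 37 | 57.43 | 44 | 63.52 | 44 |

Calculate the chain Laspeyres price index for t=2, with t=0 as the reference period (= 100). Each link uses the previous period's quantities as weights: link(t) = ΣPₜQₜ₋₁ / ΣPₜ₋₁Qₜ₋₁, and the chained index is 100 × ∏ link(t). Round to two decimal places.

Link t=0→t=1:
ΣP(t=1)Q(t=0) = 2.12×324 + 7.80×37 + 57.43×37 = 686.88 + 288.6 + 2124.91 = 3100.39
ΣP(t=0)Q(t=0) = 1.64×324 + 8.43×37 + 46.31×37 = 531.36 + 311.91 + 1713.47 = 2556.74
link = 3100.39/2556.74 = 1.212634
Link t=1→t=2:
ΣP(t=2)Q(t=1) = 2.46×394 + 8.34×46 + 63.52×44 = 969.24 + 383.64 + 2794.88 = 4147.76
ΣP(t=1)Q(t=1) = 2.12×394 + 7.80×46 + 57.43×44 = 835.28 + 358.8 + 2526.92 = 3721
link = 4147.76/3721 = 1.114690
Chained index = 100 × 1.212634 × 1.114690 = 135.1711

135.17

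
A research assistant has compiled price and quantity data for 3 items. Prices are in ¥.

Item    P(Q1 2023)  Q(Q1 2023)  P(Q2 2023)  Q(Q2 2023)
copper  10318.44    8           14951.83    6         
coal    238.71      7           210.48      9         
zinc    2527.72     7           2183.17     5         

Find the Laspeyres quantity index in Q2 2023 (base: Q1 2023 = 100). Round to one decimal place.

75.3

Laspeyres quantity index uses base-period prices as weights.
ΣP(Q1 2023)·Q(Q2 2023) = 10318.44×6 + 238.71×9 + 2527.72×5 = 61910.64 + 2148.39 + 12638.6 = 76697.63
ΣP(Q1 2023)·Q(Q1 2023) = 10318.44×8 + 238.71×7 + 2527.72×7 = 82547.52 + 1670.97 + 17694.04 = 101912.53
Index = 76697.63 / 101912.53 × 100 = 75.2583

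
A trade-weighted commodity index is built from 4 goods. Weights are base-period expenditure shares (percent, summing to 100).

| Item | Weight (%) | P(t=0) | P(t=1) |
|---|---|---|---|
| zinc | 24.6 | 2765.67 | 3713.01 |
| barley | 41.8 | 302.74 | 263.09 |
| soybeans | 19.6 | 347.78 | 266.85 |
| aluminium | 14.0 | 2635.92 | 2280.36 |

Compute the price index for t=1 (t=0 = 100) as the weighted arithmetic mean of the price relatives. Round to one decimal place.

zinc: 24.6 × (3713.01/2765.67) = 24.6 × 1.342535 = 33.0264
barley: 41.8 × (263.09/302.74) = 41.8 × 0.869030 = 36.3254
soybeans: 19.6 × (266.85/347.78) = 19.6 × 0.767295 = 15.0390
aluminium: 14.0 × (2280.36/2635.92) = 14.0 × 0.865110 = 12.1115
Index = Σ wᵢ·(p₁ᵢ/p₀ᵢ) = 33.0264 + 36.3254 + 15.0390 + 12.1115 = 96.5023

96.5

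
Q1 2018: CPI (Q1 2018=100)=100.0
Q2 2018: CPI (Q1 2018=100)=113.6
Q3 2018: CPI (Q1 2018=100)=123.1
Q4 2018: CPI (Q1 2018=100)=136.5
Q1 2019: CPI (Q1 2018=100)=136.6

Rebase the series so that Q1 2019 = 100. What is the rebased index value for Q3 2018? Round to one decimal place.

90.1

Rebased(Q3 2018) = 123.1 / 136.6 × 100 = 90.1171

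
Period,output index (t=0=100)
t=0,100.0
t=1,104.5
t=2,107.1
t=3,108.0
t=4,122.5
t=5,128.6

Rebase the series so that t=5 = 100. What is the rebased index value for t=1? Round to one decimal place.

Rebased(t=1) = 104.5 / 128.6 × 100 = 81.2597

81.3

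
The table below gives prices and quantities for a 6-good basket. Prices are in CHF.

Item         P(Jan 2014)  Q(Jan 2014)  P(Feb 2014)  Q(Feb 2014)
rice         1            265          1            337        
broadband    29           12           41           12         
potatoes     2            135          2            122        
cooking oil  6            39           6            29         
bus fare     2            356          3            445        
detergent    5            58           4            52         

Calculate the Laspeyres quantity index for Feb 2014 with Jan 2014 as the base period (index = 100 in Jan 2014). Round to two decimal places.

Laspeyres quantity index uses base-period prices as weights.
ΣP(Jan 2014)·Q(Feb 2014) = 1×337 + 29×12 + 2×122 + 6×29 + 2×445 + 5×52 = 337 + 348 + 244 + 174 + 890 + 260 = 2253
ΣP(Jan 2014)·Q(Jan 2014) = 1×265 + 29×12 + 2×135 + 6×39 + 2×356 + 5×58 = 265 + 348 + 270 + 234 + 712 + 290 = 2119
Index = 2253 / 2119 × 100 = 106.3237

106.32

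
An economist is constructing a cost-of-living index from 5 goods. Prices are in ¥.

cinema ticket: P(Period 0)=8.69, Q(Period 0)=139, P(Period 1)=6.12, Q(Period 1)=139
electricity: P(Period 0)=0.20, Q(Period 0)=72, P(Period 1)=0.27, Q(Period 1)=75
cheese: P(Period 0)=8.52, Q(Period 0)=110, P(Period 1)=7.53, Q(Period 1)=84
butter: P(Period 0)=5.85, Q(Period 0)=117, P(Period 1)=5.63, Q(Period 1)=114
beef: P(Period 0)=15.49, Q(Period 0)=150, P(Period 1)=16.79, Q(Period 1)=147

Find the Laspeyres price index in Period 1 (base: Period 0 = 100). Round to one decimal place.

94.4

Laspeyres price index uses base-period quantities as weights.
ΣP(Period 1)·Q(Period 0) = 6.12×139 + 0.27×72 + 7.53×110 + 5.63×117 + 16.79×150 = 850.68 + 19.44 + 828.3 + 658.71 + 2518.5 = 4875.63
ΣP(Period 0)·Q(Period 0) = 8.69×139 + 0.20×72 + 8.52×110 + 5.85×117 + 15.49×150 = 1207.91 + 14.4 + 937.2 + 684.45 + 2323.5 = 5167.46
Index = 4875.63 / 5167.46 × 100 = 94.3525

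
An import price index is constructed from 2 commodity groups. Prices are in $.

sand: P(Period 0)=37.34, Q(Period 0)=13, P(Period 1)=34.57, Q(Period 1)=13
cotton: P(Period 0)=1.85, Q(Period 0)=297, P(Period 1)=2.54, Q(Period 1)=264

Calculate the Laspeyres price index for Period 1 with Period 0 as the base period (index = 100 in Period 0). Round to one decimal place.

Laspeyres price index uses base-period quantities as weights.
ΣP(Period 1)·Q(Period 0) = 34.57×13 + 2.54×297 = 449.41 + 754.38 = 1203.79
ΣP(Period 0)·Q(Period 0) = 37.34×13 + 1.85×297 = 485.42 + 549.45 = 1034.87
Index = 1203.79 / 1034.87 × 100 = 116.3228

116.3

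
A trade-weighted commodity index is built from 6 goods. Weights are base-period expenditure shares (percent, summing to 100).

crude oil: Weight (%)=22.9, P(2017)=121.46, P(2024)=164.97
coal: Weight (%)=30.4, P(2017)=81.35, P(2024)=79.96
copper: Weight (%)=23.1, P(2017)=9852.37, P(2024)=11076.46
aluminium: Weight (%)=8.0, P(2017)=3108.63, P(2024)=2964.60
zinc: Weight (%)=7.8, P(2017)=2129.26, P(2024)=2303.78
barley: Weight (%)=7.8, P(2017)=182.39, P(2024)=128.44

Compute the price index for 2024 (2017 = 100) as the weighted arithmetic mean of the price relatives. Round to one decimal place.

108.5

crude oil: 22.9 × (164.97/121.46) = 22.9 × 1.358225 = 31.1034
coal: 30.4 × (79.96/81.35) = 30.4 × 0.982913 = 29.8806
copper: 23.1 × (11076.46/9852.37) = 23.1 × 1.124243 = 25.9700
aluminium: 8.0 × (2964.60/3108.63) = 8.0 × 0.953668 = 7.6293
zinc: 7.8 × (2303.78/2129.26) = 7.8 × 1.081963 = 8.4393
barley: 7.8 × (128.44/182.39) = 7.8 × 0.704205 = 5.4928
Index = Σ wᵢ·(p₁ᵢ/p₀ᵢ) = 31.1034 + 29.8806 + 25.9700 + 7.6293 + 8.4393 + 5.4928 = 108.5154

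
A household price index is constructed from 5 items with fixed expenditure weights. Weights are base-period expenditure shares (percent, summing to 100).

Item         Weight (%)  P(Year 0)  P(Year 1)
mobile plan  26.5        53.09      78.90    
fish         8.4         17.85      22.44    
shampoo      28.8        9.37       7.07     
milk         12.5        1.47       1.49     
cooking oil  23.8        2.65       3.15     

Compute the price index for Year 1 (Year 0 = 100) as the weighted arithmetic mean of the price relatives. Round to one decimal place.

mobile plan: 26.5 × (78.90/53.09) = 26.5 × 1.486156 = 39.3831
fish: 8.4 × (22.44/17.85) = 8.4 × 1.257143 = 10.5600
shampoo: 28.8 × (7.07/9.37) = 28.8 × 0.754536 = 21.7306
milk: 12.5 × (1.49/1.47) = 12.5 × 1.013605 = 12.6701
cooking oil: 23.8 × (3.15/2.65) = 23.8 × 1.188679 = 28.2906
Index = Σ wᵢ·(p₁ᵢ/p₀ᵢ) = 39.3831 + 10.5600 + 21.7306 + 12.6701 + 28.2906 = 112.6344

112.6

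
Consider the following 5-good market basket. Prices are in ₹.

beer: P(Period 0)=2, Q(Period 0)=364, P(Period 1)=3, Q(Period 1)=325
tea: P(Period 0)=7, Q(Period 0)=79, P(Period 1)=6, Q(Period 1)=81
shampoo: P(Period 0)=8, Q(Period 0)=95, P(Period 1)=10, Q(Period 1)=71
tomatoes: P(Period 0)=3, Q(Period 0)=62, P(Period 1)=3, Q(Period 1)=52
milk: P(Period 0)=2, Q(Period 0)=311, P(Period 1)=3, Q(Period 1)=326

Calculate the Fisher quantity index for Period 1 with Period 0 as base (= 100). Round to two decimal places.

Laspeyres component (base-period weights):
ΣP(Period 0)Q(Period 1) = 2×325 + 7×81 + 8×71 + 3×52 + 2×326 = 650 + 567 + 568 + 156 + 652 = 2593
ΣP(Period 0)Q(Period 0) = 2×364 + 7×79 + 8×95 + 3×62 + 2×311 = 728 + 553 + 760 + 186 + 622 = 2849
L = 2593 / 2849 × 100 = 91.0144
Paasche component (current-period weights):
ΣP(Period 1)Q(Period 1) = 3×325 + 6×81 + 10×71 + 3×52 + 3×326 = 975 + 486 + 710 + 156 + 978 = 3305
ΣP(Period 1)Q(Period 0) = 3×364 + 6×79 + 10×95 + 3×62 + 3×311 = 1092 + 474 + 950 + 186 + 933 = 3635
P = 3305 / 3635 × 100 = 90.9216
Fisher = √(L × P) = √(91.0144 × 90.9216) = 90.9680

90.97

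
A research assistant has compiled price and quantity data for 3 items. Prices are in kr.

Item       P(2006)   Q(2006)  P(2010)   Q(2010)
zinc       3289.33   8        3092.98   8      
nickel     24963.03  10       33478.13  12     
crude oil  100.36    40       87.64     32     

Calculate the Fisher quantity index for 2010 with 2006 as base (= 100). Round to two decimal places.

117.90

Laspeyres component (base-period weights):
ΣP(2006)Q(2010) = 3289.33×8 + 24963.03×12 + 100.36×32 = 26314.64 + 299556.36 + 3211.52 = 329082.52
ΣP(2006)Q(2006) = 3289.33×8 + 24963.03×10 + 100.36×40 = 26314.64 + 249630.3 + 4014.4 = 279959.34
L = 329082.52 / 279959.34 × 100 = 117.5465
Paasche component (current-period weights):
ΣP(2010)Q(2010) = 3092.98×8 + 33478.13×12 + 87.64×32 = 24743.84 + 401737.56 + 2804.48 = 429285.88
ΣP(2010)Q(2006) = 3092.98×8 + 33478.13×10 + 87.64×40 = 24743.84 + 334781.3 + 3505.6 = 363030.74
P = 429285.88 / 363030.74 × 100 = 118.2506
Fisher = √(L × P) = √(117.5465 × 118.2506) = 117.8980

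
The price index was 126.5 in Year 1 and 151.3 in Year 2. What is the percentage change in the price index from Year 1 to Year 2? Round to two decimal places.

19.60%

Change = (151.3 − 126.5) / 126.5 × 100
       = 24.8 / 126.5 × 100 = 19.6047%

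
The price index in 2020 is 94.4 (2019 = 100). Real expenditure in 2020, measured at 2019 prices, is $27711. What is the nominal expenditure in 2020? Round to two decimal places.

Nominal = Real × (Index/100) = 27711 × (94.4/100)
        = 27711 × 0.944 = 26159.1840

26159.18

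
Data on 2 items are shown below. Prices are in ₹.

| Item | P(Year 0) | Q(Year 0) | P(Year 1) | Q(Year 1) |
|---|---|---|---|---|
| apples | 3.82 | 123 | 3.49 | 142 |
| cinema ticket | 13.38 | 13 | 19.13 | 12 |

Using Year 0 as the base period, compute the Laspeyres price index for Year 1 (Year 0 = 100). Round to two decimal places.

Laspeyres price index uses base-period quantities as weights.
ΣP(Year 1)·Q(Year 0) = 3.49×123 + 19.13×13 = 429.27 + 248.69 = 677.96
ΣP(Year 0)·Q(Year 0) = 3.82×123 + 13.38×13 = 469.86 + 173.94 = 643.8
Index = 677.96 / 643.8 × 100 = 105.3060

105.31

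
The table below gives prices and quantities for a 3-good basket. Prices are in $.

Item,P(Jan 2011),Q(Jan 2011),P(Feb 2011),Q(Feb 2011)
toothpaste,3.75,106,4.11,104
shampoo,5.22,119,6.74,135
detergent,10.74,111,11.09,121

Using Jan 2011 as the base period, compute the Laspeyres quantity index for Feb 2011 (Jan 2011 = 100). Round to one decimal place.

108.3

Laspeyres quantity index uses base-period prices as weights.
ΣP(Jan 2011)·Q(Feb 2011) = 3.75×104 + 5.22×135 + 10.74×121 = 390 + 704.7 + 1299.54 = 2394.24
ΣP(Jan 2011)·Q(Jan 2011) = 3.75×106 + 5.22×119 + 10.74×111 = 397.5 + 621.18 + 1192.14 = 2210.82
Index = 2394.24 / 2210.82 × 100 = 108.2965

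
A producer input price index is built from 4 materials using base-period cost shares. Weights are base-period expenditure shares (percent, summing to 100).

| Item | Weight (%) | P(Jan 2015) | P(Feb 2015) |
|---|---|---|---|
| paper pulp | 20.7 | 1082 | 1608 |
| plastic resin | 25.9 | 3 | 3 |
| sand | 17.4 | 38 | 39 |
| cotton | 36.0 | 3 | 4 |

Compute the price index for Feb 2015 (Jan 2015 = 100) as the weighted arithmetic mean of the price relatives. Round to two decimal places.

122.52

paper pulp: 20.7 × (1608/1082) = 20.7 × 1.486137 = 30.7630
plastic resin: 25.9 × (3/3) = 25.9 × 1.000000 = 25.9000
sand: 17.4 × (39/38) = 17.4 × 1.026316 = 17.8579
cotton: 36.0 × (4/3) = 36.0 × 1.333333 = 48.0000
Index = Σ wᵢ·(p₁ᵢ/p₀ᵢ) = 30.7630 + 25.9000 + 17.8579 + 48.0000 = 122.5209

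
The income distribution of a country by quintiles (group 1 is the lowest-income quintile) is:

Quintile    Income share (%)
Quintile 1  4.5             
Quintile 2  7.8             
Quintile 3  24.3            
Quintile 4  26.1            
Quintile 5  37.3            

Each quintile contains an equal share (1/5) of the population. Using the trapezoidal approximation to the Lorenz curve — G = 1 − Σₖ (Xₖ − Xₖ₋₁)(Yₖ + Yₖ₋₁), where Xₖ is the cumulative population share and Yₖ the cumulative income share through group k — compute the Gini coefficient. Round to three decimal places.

Cumulative income shares Yₖ: 0.0450, 0.1230, 0.3660, 0.6270, 1.0000
Σ (Xₖ−Xₖ₋₁)(Yₖ+Yₖ₋₁) = (1/5)(0.0450+0.0000) + (1/5)(0.1230+0.0450) + (1/5)(0.3660+0.1230) + (1/5)(0.6270+0.3660) + (1/5)(1.0000+0.6270)
  = 0.0090 + 0.0336 + 0.0978 + 0.1986 + 0.3254 = 0.6644
G = 1 − 0.6644 = 0.3356

0.336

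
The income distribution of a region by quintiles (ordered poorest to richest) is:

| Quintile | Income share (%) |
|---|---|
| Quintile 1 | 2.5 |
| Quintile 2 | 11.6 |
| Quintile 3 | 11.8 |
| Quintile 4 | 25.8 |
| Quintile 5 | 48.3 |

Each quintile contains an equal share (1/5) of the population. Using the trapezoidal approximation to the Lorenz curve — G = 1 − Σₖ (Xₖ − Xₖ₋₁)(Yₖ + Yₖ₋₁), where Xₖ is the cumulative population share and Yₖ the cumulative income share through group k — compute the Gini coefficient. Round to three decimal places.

Cumulative income shares Yₖ: 0.0250, 0.1410, 0.2590, 0.5170, 1.0000
Σ (Xₖ−Xₖ₋₁)(Yₖ+Yₖ₋₁) = (1/5)(0.0250+0.0000) + (1/5)(0.1410+0.0250) + (1/5)(0.2590+0.1410) + (1/5)(0.5170+0.2590) + (1/5)(1.0000+0.5170)
  = 0.0050 + 0.0332 + 0.0800 + 0.1552 + 0.3034 = 0.5768
G = 1 − 0.5768 = 0.4232

0.423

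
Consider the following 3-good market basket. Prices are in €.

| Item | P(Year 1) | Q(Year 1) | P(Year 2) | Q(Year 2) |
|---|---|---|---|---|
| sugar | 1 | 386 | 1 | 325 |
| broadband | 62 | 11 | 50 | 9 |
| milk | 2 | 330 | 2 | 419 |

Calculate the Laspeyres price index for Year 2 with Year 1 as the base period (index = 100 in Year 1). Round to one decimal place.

Laspeyres price index uses base-period quantities as weights.
ΣP(Year 2)·Q(Year 1) = 1×386 + 50×11 + 2×330 = 386 + 550 + 660 = 1596
ΣP(Year 1)·Q(Year 1) = 1×386 + 62×11 + 2×330 = 386 + 682 + 660 = 1728
Index = 1596 / 1728 × 100 = 92.3611

92.4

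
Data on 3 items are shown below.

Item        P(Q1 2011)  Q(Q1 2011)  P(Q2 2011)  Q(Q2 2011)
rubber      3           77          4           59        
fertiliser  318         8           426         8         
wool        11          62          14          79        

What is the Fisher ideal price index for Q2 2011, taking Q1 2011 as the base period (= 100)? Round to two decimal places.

Laspeyres component (base-period weights):
ΣP(Q2 2011)Q(Q1 2011) = 4×77 + 426×8 + 14×62 = 308 + 3408 + 868 = 4584
ΣP(Q1 2011)Q(Q1 2011) = 3×77 + 318×8 + 11×62 = 231 + 2544 + 682 = 3457
L = 4584 / 3457 × 100 = 132.6005
Paasche component (current-period weights):
ΣP(Q2 2011)Q(Q2 2011) = 4×59 + 426×8 + 14×79 = 236 + 3408 + 1106 = 4750
ΣP(Q1 2011)Q(Q2 2011) = 3×59 + 318×8 + 11×79 = 177 + 2544 + 869 = 3590
P = 4750 / 3590 × 100 = 132.3120
Fisher = √(L × P) = √(132.6005 × 132.3120) = 132.4562

132.46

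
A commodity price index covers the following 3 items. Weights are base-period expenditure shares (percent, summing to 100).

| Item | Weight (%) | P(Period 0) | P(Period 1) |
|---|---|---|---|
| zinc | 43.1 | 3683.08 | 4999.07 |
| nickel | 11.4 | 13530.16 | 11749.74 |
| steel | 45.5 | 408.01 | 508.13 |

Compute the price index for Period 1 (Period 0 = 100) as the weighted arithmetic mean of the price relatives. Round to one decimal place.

zinc: 43.1 × (4999.07/3683.08) = 43.1 × 1.357307 = 58.4999
nickel: 11.4 × (11749.74/13530.16) = 11.4 × 0.868411 = 9.8999
steel: 45.5 × (508.13/408.01) = 45.5 × 1.245386 = 56.6651
Index = Σ wᵢ·(p₁ᵢ/p₀ᵢ) = 58.4999 + 9.8999 + 56.6651 = 125.0649

125.1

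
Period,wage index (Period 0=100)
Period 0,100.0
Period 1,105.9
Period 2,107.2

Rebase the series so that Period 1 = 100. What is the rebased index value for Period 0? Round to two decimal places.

Rebased(Period 0) = 100.0 / 105.9 × 100 = 94.4287

94.43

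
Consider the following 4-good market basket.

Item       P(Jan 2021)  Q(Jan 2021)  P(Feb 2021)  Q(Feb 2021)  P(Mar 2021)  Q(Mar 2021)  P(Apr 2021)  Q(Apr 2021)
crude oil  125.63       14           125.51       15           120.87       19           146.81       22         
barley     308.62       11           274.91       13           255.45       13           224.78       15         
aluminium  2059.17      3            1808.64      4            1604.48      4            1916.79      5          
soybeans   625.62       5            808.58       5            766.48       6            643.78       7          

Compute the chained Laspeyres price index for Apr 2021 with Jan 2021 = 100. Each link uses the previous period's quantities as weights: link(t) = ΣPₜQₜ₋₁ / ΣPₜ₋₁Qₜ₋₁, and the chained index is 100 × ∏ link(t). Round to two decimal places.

Link Jan 2021→Feb 2021:
ΣP(Feb 2021)Q(Jan 2021) = 125.51×14 + 274.91×11 + 1808.64×3 + 808.58×5 = 1757.14 + 3024.01 + 5425.92 + 4042.9 = 14249.97
ΣP(Jan 2021)Q(Jan 2021) = 125.63×14 + 308.62×11 + 2059.17×3 + 625.62×5 = 1758.82 + 3394.82 + 6177.51 + 3128.1 = 14459.25
link = 14249.97/14459.25 = 0.985526
Link Feb 2021→Mar 2021:
ΣP(Mar 2021)Q(Feb 2021) = 120.87×15 + 255.45×13 + 1604.48×4 + 766.48×5 = 1813.05 + 3320.85 + 6417.92 + 3832.4 = 15384.22
ΣP(Feb 2021)Q(Feb 2021) = 125.51×15 + 274.91×13 + 1808.64×4 + 808.58×5 = 1882.65 + 3573.83 + 7234.56 + 4042.9 = 16733.94
link = 15384.22/16733.94 = 0.919342
Link Mar 2021→Apr 2021:
ΣP(Apr 2021)Q(Mar 2021) = 146.81×19 + 224.78×13 + 1916.79×4 + 643.78×6 = 2789.39 + 2922.14 + 7667.16 + 3862.68 = 17241.37
ΣP(Mar 2021)Q(Mar 2021) = 120.87×19 + 255.45×13 + 1604.48×4 + 766.48×6 = 2296.53 + 3320.85 + 6417.92 + 4598.88 = 16634.18
link = 17241.37/16634.18 = 1.036503
Chained index = 100 × 0.985526 × 0.919342 × 1.036503 = 93.9109

93.91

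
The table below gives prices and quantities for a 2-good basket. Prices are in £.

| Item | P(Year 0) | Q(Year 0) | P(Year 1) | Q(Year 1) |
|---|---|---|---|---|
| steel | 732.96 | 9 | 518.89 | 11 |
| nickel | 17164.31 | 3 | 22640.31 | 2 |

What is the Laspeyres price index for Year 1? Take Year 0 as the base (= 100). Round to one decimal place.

Laspeyres price index uses base-period quantities as weights.
ΣP(Year 1)·Q(Year 0) = 518.89×9 + 22640.31×3 = 4670.01 + 67920.93 = 72590.94
ΣP(Year 0)·Q(Year 0) = 732.96×9 + 17164.31×3 = 6596.64 + 51492.93 = 58089.57
Index = 72590.94 / 58089.57 × 100 = 124.9638

125.0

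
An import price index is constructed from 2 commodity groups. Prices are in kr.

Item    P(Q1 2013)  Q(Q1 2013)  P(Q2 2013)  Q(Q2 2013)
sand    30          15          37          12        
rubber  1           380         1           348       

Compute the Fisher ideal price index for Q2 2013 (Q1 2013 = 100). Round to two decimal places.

Laspeyres component (base-period weights):
ΣP(Q2 2013)Q(Q1 2013) = 37×15 + 1×380 = 555 + 380 = 935
ΣP(Q1 2013)Q(Q1 2013) = 30×15 + 1×380 = 450 + 380 = 830
L = 935 / 830 × 100 = 112.6506
Paasche component (current-period weights):
ΣP(Q2 2013)Q(Q2 2013) = 37×12 + 1×348 = 444 + 348 = 792
ΣP(Q1 2013)Q(Q2 2013) = 30×12 + 1×348 = 360 + 348 = 708
P = 792 / 708 × 100 = 111.8644
Fisher = √(L × P) = √(112.6506 × 111.8644) = 112.2568

112.26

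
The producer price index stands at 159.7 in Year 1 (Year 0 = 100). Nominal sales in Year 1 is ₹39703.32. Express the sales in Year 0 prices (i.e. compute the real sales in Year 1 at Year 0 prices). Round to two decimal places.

24861.19

Real = Nominal ÷ (Index/100) = 39703.32 ÷ (159.7/100)
     = 39703.32 ÷ 1.597 = 24861.1897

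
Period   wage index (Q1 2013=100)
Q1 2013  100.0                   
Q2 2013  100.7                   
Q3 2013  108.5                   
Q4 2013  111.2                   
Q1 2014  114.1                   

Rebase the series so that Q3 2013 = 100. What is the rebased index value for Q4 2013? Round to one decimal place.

102.5

Rebased(Q4 2013) = 111.2 / 108.5 × 100 = 102.4885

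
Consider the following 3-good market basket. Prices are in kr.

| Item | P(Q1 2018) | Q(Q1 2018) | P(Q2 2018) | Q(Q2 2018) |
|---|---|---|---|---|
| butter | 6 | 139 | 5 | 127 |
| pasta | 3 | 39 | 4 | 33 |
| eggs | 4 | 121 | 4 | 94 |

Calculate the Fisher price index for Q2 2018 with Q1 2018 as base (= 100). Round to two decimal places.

Laspeyres component (base-period weights):
ΣP(Q2 2018)Q(Q1 2018) = 5×139 + 4×39 + 4×121 = 695 + 156 + 484 = 1335
ΣP(Q1 2018)Q(Q1 2018) = 6×139 + 3×39 + 4×121 = 834 + 117 + 484 = 1435
L = 1335 / 1435 × 100 = 93.0314
Paasche component (current-period weights):
ΣP(Q2 2018)Q(Q2 2018) = 5×127 + 4×33 + 4×94 = 635 + 132 + 376 = 1143
ΣP(Q1 2018)Q(Q2 2018) = 6×127 + 3×33 + 4×94 = 762 + 99 + 376 = 1237
P = 1143 / 1237 × 100 = 92.4010
Fisher = √(L × P) = √(93.0314 × 92.4010) = 92.7156

92.72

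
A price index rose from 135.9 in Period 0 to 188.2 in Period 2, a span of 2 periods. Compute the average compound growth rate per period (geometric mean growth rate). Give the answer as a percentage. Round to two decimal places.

Growth factor = (188.2/135.9)^(1/2) = (1.384842)^(1/2) = 1.176793
Growth rate = 1.176793 − 1 = 0.176793 = 17.6793%

17.68%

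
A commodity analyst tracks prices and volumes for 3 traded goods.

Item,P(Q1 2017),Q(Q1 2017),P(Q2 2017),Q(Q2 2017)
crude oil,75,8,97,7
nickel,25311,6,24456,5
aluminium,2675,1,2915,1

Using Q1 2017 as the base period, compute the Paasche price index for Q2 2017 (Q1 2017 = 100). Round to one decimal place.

97.0

Paasche price index uses current-period quantities as weights.
ΣP(Q2 2017)·Q(Q2 2017) = 97×7 + 24456×5 + 2915×1 = 679 + 122280 + 2915 = 125874
ΣP(Q1 2017)·Q(Q2 2017) = 75×7 + 25311×5 + 2675×1 = 525 + 126555 + 2675 = 129755
Index = 125874 / 129755 × 100 = 97.0090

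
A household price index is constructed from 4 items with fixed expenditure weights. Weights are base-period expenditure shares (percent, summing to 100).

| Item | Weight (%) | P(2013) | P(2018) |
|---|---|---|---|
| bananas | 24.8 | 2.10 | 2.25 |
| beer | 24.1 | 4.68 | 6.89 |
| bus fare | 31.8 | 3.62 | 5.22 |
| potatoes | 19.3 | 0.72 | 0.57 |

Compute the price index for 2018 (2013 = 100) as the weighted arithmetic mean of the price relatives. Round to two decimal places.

bananas: 24.8 × (2.25/2.10) = 24.8 × 1.071429 = 26.5714
beer: 24.1 × (6.89/4.68) = 24.1 × 1.472222 = 35.4806
bus fare: 31.8 × (5.22/3.62) = 31.8 × 1.441989 = 45.8552
potatoes: 19.3 × (0.57/0.72) = 19.3 × 0.791667 = 15.2792
Index = Σ wᵢ·(p₁ᵢ/p₀ᵢ) = 26.5714 + 35.4806 + 45.8552 + 15.2792 = 123.1864

123.19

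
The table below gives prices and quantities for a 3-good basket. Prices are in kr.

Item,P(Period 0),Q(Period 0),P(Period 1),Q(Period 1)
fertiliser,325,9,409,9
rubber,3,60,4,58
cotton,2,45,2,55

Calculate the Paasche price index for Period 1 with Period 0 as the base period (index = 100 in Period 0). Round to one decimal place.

Paasche price index uses current-period quantities as weights.
ΣP(Period 1)·Q(Period 1) = 409×9 + 4×58 + 2×55 = 3681 + 232 + 110 = 4023
ΣP(Period 0)·Q(Period 1) = 325×9 + 3×58 + 2×55 = 2925 + 174 + 110 = 3209
Index = 4023 / 3209 × 100 = 125.3662

125.4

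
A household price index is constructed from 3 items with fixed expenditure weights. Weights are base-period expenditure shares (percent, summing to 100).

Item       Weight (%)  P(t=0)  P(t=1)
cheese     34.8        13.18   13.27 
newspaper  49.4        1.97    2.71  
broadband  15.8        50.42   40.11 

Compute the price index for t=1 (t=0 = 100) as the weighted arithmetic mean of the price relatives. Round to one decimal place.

cheese: 34.8 × (13.27/13.18) = 34.8 × 1.006829 = 35.0376
newspaper: 49.4 × (2.71/1.97) = 49.4 × 1.375635 = 67.9563
broadband: 15.8 × (40.11/50.42) = 15.8 × 0.795518 = 12.5692
Index = Σ wᵢ·(p₁ᵢ/p₀ᵢ) = 35.0376 + 67.9563 + 12.5692 = 115.5632

115.6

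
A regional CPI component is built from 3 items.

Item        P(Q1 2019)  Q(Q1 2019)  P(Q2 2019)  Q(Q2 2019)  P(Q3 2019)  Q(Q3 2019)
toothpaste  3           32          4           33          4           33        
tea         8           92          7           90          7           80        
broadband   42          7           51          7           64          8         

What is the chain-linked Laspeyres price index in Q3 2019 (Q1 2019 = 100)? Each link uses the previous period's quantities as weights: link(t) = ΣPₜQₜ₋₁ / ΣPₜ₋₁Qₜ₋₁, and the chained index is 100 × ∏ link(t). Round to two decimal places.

108.42

Link Q1 2019→Q2 2019:
ΣP(Q2 2019)Q(Q1 2019) = 4×32 + 7×92 + 51×7 = 128 + 644 + 357 = 1129
ΣP(Q1 2019)Q(Q1 2019) = 3×32 + 8×92 + 42×7 = 96 + 736 + 294 = 1126
link = 1129/1126 = 1.002664
Link Q2 2019→Q3 2019:
ΣP(Q3 2019)Q(Q2 2019) = 4×33 + 7×90 + 64×7 = 132 + 630 + 448 = 1210
ΣP(Q2 2019)Q(Q2 2019) = 4×33 + 7×90 + 51×7 = 132 + 630 + 357 = 1119
link = 1210/1119 = 1.081323
Chained index = 100 × 1.002664 × 1.081323 = 108.4204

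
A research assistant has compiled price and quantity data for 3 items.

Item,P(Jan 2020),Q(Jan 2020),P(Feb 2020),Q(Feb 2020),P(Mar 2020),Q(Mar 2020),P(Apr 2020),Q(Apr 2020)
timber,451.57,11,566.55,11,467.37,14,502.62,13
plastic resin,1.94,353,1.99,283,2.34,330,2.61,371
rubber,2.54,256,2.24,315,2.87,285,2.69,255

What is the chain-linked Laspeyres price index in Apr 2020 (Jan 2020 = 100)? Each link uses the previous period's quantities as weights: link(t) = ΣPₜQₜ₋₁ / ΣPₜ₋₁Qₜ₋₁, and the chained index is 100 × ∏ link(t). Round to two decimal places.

Link Jan 2020→Feb 2020:
ΣP(Feb 2020)Q(Jan 2020) = 566.55×11 + 1.99×353 + 2.24×256 = 6232.05 + 702.47 + 573.44 = 7507.96
ΣP(Jan 2020)Q(Jan 2020) = 451.57×11 + 1.94×353 + 2.54×256 = 4967.27 + 684.82 + 650.24 = 6302.33
link = 7507.96/6302.33 = 1.191299
Link Feb 2020→Mar 2020:
ΣP(Mar 2020)Q(Feb 2020) = 467.37×11 + 2.34×283 + 2.87×315 = 5141.07 + 662.22 + 904.05 = 6707.34
ΣP(Feb 2020)Q(Feb 2020) = 566.55×11 + 1.99×283 + 2.24×315 = 6232.05 + 563.17 + 705.6 = 7500.82
link = 6707.34/7500.82 = 0.894214
Link Mar 2020→Apr 2020:
ΣP(Apr 2020)Q(Mar 2020) = 502.62×14 + 2.61×330 + 2.69×285 = 7036.68 + 861.3 + 766.65 = 8664.63
ΣP(Mar 2020)Q(Mar 2020) = 467.37×14 + 2.34×330 + 2.87×285 = 6543.18 + 772.2 + 817.95 = 8133.33
link = 8664.63/8133.33 = 1.065324
Chained index = 100 × 1.191299 × 0.894214 × 1.065324 = 113.4865

113.49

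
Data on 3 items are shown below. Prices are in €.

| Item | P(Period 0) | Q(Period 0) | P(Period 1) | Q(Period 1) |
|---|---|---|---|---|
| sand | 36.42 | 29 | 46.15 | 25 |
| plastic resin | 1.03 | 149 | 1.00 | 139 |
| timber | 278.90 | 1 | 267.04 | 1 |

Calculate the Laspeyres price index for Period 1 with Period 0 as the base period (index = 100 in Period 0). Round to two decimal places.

117.86

Laspeyres price index uses base-period quantities as weights.
ΣP(Period 1)·Q(Period 0) = 46.15×29 + 1.00×149 + 267.04×1 = 1338.35 + 149 + 267.04 = 1754.39
ΣP(Period 0)·Q(Period 0) = 36.42×29 + 1.03×149 + 278.90×1 = 1056.18 + 153.47 + 278.9 = 1488.55
Index = 1754.39 / 1488.55 × 100 = 117.8590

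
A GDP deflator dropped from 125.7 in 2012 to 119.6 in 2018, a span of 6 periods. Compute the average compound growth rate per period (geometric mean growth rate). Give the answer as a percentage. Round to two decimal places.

-0.83%

Growth factor = (119.6/125.7)^(1/6) = (0.951472)^(1/6) = 0.991743
Growth rate = 0.991743 − 1 = -0.008257 = -0.8257%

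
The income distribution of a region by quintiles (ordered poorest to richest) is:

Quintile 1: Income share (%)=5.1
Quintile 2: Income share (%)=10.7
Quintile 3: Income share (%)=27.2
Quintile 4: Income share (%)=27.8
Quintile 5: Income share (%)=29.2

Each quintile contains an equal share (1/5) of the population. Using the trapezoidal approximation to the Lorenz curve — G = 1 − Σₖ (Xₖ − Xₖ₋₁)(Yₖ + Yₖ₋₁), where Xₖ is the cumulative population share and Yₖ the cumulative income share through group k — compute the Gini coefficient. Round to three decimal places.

0.261

Cumulative income shares Yₖ: 0.0510, 0.1580, 0.4300, 0.7080, 1.0000
Σ (Xₖ−Xₖ₋₁)(Yₖ+Yₖ₋₁) = (1/5)(0.0510+0.0000) + (1/5)(0.1580+0.0510) + (1/5)(0.4300+0.1580) + (1/5)(0.7080+0.4300) + (1/5)(1.0000+0.7080)
  = 0.0102 + 0.0418 + 0.1176 + 0.2276 + 0.3416 = 0.7388
G = 1 − 0.7388 = 0.2612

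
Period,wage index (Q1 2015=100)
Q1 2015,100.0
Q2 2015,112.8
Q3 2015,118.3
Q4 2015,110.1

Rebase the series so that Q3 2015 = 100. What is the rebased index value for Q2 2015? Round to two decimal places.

95.35

Rebased(Q2 2015) = 112.8 / 118.3 × 100 = 95.3508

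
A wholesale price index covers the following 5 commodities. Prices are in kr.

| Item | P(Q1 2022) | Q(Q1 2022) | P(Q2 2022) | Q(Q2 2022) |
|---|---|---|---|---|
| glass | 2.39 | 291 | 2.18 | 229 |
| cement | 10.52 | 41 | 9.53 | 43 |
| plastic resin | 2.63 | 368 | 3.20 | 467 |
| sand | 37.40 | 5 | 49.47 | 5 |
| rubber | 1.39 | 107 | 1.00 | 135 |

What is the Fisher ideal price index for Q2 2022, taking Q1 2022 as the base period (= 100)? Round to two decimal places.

106.12

Laspeyres component (base-period weights):
ΣP(Q2 2022)Q(Q1 2022) = 2.18×291 + 9.53×41 + 3.20×368 + 49.47×5 + 1.00×107 = 634.38 + 390.73 + 1177.6 + 247.35 + 107 = 2557.06
ΣP(Q1 2022)Q(Q1 2022) = 2.39×291 + 10.52×41 + 2.63×368 + 37.40×5 + 1.39×107 = 695.49 + 431.32 + 967.84 + 187 + 148.73 = 2430.38
L = 2557.06 / 2430.38 × 100 = 105.2124
Paasche component (current-period weights):
ΣP(Q2 2022)Q(Q2 2022) = 2.18×229 + 9.53×43 + 3.20×467 + 49.47×5 + 1.00×135 = 499.22 + 409.79 + 1494.4 + 247.35 + 135 = 2785.76
ΣP(Q1 2022)Q(Q2 2022) = 2.39×229 + 10.52×43 + 2.63×467 + 37.40×5 + 1.39×135 = 547.31 + 452.36 + 1228.21 + 187 + 187.65 = 2602.53
P = 2785.76 / 2602.53 × 100 = 107.0405
Fisher = √(L × P) = √(105.2124 × 107.0405) = 106.1225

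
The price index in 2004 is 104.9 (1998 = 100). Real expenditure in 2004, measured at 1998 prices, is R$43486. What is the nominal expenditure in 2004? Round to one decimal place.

Nominal = Real × (Index/100) = 43486 × (104.9/100)
        = 43486 × 1.049 = 45616.8140

45616.8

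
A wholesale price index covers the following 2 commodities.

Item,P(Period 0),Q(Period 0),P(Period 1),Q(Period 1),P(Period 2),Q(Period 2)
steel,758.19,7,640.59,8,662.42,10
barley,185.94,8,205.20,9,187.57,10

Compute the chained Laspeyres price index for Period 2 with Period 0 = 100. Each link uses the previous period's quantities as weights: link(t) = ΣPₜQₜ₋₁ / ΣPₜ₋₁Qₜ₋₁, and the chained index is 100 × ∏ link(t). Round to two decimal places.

Link Period 0→Period 1:
ΣP(Period 1)Q(Period 0) = 640.59×7 + 205.20×8 = 4484.13 + 1641.6 = 6125.73
ΣP(Period 0)Q(Period 0) = 758.19×7 + 185.94×8 = 5307.33 + 1487.52 = 6794.85
link = 6125.73/6794.85 = 0.901525
Link Period 1→Period 2:
ΣP(Period 2)Q(Period 1) = 662.42×8 + 187.57×9 = 5299.36 + 1688.13 = 6987.49
ΣP(Period 1)Q(Period 1) = 640.59×8 + 205.20×9 = 5124.72 + 1846.8 = 6971.52
link = 6987.49/6971.52 = 1.002291
Chained index = 100 × 0.901525 × 1.002291 = 90.3591

90.36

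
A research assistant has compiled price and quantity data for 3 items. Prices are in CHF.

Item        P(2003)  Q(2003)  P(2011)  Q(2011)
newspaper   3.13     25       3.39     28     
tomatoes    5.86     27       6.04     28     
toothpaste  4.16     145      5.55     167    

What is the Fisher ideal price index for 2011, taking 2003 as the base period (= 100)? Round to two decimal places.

125.59

Laspeyres component (base-period weights):
ΣP(2011)Q(2003) = 3.39×25 + 6.04×27 + 5.55×145 = 84.75 + 163.08 + 804.75 = 1052.58
ΣP(2003)Q(2003) = 3.13×25 + 5.86×27 + 4.16×145 = 78.25 + 158.22 + 603.2 = 839.67
L = 1052.58 / 839.67 × 100 = 125.3564
Paasche component (current-period weights):
ΣP(2011)Q(2011) = 3.39×28 + 6.04×28 + 5.55×167 = 94.92 + 169.12 + 926.85 = 1190.89
ΣP(2003)Q(2011) = 3.13×28 + 5.86×28 + 4.16×167 = 87.64 + 164.08 + 694.72 = 946.44
P = 1190.89 / 946.44 × 100 = 125.8284
Fisher = √(L × P) = √(125.3564 × 125.8284) = 125.5922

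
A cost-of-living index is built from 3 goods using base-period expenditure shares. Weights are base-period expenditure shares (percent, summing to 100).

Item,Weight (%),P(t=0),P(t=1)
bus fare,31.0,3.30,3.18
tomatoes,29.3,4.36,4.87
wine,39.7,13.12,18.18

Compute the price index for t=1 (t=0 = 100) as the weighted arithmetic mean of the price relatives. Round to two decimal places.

bus fare: 31.0 × (3.18/3.30) = 31.0 × 0.963636 = 29.8727
tomatoes: 29.3 × (4.87/4.36) = 29.3 × 1.116972 = 32.7273
wine: 39.7 × (18.18/13.12) = 39.7 × 1.385671 = 55.0111
Index = Σ wᵢ·(p₁ᵢ/p₀ᵢ) = 29.8727 + 32.7273 + 55.0111 = 117.6111

117.61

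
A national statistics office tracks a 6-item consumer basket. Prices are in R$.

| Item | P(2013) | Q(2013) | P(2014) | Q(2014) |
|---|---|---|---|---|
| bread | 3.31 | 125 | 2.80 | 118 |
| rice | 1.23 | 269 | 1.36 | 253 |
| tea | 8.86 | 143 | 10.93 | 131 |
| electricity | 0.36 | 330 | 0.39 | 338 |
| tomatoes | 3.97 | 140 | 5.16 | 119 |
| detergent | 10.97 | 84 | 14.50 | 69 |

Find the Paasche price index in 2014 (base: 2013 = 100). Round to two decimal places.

Paasche price index uses current-period quantities as weights.
ΣP(2014)·Q(2014) = 2.80×118 + 1.36×253 + 10.93×131 + 0.39×338 + 5.16×119 + 14.50×69 = 330.4 + 344.08 + 1431.83 + 131.82 + 614.04 + 1000.5 = 3852.67
ΣP(2013)·Q(2014) = 3.31×118 + 1.23×253 + 8.86×131 + 0.36×338 + 3.97×119 + 10.97×69 = 390.58 + 311.19 + 1160.66 + 121.68 + 472.43 + 756.93 = 3213.47
Index = 3852.67 / 3213.47 × 100 = 119.8913

119.89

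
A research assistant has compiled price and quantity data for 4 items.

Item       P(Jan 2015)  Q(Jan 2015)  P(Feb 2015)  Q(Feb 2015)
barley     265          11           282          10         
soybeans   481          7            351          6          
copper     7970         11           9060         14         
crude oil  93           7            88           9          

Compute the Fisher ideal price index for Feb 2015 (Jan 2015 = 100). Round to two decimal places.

Laspeyres component (base-period weights):
ΣP(Feb 2015)Q(Jan 2015) = 282×11 + 351×7 + 9060×11 + 88×7 = 3102 + 2457 + 99660 + 616 = 105835
ΣP(Jan 2015)Q(Jan 2015) = 265×11 + 481×7 + 7970×11 + 93×7 = 2915 + 3367 + 87670 + 651 = 94603
L = 105835 / 94603 × 100 = 111.8728
Paasche component (current-period weights):
ΣP(Feb 2015)Q(Feb 2015) = 282×10 + 351×6 + 9060×14 + 88×9 = 2820 + 2106 + 126840 + 792 = 132558
ΣP(Jan 2015)Q(Feb 2015) = 265×10 + 481×6 + 7970×14 + 93×9 = 2650 + 2886 + 111580 + 837 = 117953
P = 132558 / 117953 × 100 = 112.3821
Fisher = √(L × P) = √(111.8728 × 112.3821) = 112.1271

112.13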